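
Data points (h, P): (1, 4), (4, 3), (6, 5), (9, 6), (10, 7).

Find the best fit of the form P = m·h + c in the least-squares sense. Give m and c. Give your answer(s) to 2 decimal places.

m = 0.37, c = 2.78

AᵀA·[m, c]ᵀ = AᵀP reads: 234·m + 30·c = 170;  30·m + 5·c = 25.
Eliminating c: 5·(row 1) − 30·(row 2) gives 270·m = 5·170 − 30·25 = 100, so m = 10/27.
Then c = (25 − 30·(10/27))/5 = 25/9.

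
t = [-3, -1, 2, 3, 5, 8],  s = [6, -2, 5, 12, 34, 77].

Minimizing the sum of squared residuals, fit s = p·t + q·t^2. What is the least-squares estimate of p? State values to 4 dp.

p = 1.2043

Compute the Gram sums: Σt·t = 112, Σt·t^2 = 644, Σt^2·t^2 = 4900.
Right-hand side: Σt·s = 816, Σt^2·s = 5958.
So XᵀX·[p, q]ᵀ = Xᵀs: [[112, 644]; [644, 4900]]·[p, q]ᵀ = [816, 5958]ᵀ.
det = 112·4900 − 644² = 134064.
p = (816·4900 − 644·5958)/134064 = 961/798; q = (112·5958 − 644·816)/134064 = 422/399.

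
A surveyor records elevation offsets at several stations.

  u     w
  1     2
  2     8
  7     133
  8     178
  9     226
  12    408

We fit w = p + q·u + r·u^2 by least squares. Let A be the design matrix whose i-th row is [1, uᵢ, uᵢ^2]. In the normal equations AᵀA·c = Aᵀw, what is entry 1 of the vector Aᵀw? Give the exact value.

955

Entry 1 ↔ basis 1, so (Aᵀw)_{1} = Σᵢ wᵢ = (1)·(2) + (1)·(8) + (1)·(133) + (1)·(178) + (1)·(226) + (1)·(408) = 955.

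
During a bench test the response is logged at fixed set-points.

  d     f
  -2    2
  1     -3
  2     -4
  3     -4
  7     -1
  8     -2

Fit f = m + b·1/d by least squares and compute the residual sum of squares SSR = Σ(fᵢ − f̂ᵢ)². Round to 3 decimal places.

Setting ∂/∂m … = 0 gives: 6·m + (269/168)·b = -12;  (269/168)·m + (46489/28224)·b = -649/84.
Δ = 6·(46489/28224) − (269/168)² = 206573/28224.
m = ((-12)·(46489/28224) − (269/168)·(-649/84))/(206573/28224) = -208706/206573; b = (6·(-649/84) − (269/168)·(-12))/(206573/28224) = -766080/206573.
Residuals: 238812/206573, 355067/206573, -234546/206573, -362226/206573, 111573/206573, -108680/206573; SSR = 1905298/206573.

SSR = 9.223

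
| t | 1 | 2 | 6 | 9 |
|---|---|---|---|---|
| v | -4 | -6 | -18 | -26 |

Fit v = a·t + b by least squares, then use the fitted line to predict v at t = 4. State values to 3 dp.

XᵀX·[a, b]ᵀ = Xᵀv reads: 122·a + 18·b = -358;  18·a + 4·b = -54.
det = 122·4 − 18² = 164.
a = ((-358)·4 − 18·(-54))/164 = -115/41; b = (122·(-54) − 18·(-358))/164 = -36/41.
At t = 4: v̂ = (-115/41)·(4) + (-36/41)·(1) = -496/41.

v̂ = -12.098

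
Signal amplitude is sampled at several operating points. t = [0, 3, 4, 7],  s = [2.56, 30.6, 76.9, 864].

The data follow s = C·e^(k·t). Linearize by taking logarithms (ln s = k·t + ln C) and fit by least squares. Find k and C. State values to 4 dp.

k = 0.8334, C = 2.5836

Taking logs, ln s = k·t + ln C, so regress ln s on t.
AᵀA = [[74.0000, 14.0000]; [14.0000, 4]], rhs = [74.9640, 15.4651]ᵀ  (here Σt = 14.0000, Σ(t)² = 74.0000, Σln s = 15.4651, Σt·ln s = 74.9640).
Slope k = (n·Σt·ln s − Σt·Σln s)/(n·Σ(t)² − (Σt)²) = (4·74.9640 − 14.0000·15.4651)/100.0000 = 0.83345; ln C = (Σln s − k·Σt)/n = 0.94920, so C = exp(0.94920) = 2.58364.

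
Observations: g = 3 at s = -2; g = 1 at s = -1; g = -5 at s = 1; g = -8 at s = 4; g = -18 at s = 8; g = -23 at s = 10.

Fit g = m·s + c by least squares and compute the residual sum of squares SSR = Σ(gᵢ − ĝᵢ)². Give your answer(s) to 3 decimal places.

From the data, Σs·s = 186, Σs = 20, Σ1 = 6.
For Mᵀg: Σs·g = -418, Σg = -50.
Eliminating c: 6·(row 1) − 20·(row 2) gives 716·m = 6·(-418) − 20·(-50) = -1508, so m = -377/179.
Then c = ((-50) − 20·(-377/179))/6 = -235/179.
Residuals: 18/179, 37/179, -283/179, 311/179, 29/179, -112/179; SSR = 1072/179.

SSR = 5.989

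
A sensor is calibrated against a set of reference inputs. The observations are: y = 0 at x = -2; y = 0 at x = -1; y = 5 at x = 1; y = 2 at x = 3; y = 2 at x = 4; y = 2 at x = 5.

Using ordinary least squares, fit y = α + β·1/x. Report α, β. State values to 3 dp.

With design matrix M, MᵀM = [[6, 17/60]; [17/60, 8869/3600]] and Mᵀy = [11, 197/30]ᵀ.
Δ = 6·(8869/3600) − (17/60)² = 2117/144.
α = (11·(8869/3600) − (17/60)·(197/30))/(2117/144) = 90861/52925; β = (6·(197/30) − (17/60)·11)/(2117/144) = 26124/10585.

α = 1.717, β = 2.468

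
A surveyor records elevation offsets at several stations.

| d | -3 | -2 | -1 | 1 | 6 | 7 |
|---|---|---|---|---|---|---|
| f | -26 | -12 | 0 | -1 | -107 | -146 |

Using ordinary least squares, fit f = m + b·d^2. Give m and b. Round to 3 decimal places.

m = 1.602, b = -3.016

The normal equations are: 6·m + 100·b = -292;  100·m + 3796·b = -11289.
Eliminating b: 3796·(row 1) − 100·(row 2) gives 12776·m = 3796·(-292) − 100·(-11289) = 20468, so m = 5117/3194.
Then b = ((-11289) − 100·(5117/3194))/3796 = -19267/6388.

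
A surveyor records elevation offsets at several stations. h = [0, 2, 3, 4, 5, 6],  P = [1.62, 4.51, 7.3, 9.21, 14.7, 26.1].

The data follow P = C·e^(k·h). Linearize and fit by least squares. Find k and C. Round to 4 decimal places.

Taking logs, ln P = k·h + ln C, so regress ln P on h.
Σh = 20.0000, Σ(h)² = 90.0000, Σln P = 12.1467, Σh·ln P = 50.8682.
Equations: 90.0000·k + 20.0000·ln C = 50.8682;  20.0000·k + 6·ln C = 12.1467.
Δ = 90.0000·6 − (20.0000)² = 140.0000; k = (50.8682·6 − 20.0000·12.1467)/140.0000 = 0.44483, ln C = (90.0000·12.1467 − 20.0000·50.8682)/140.0000 = 0.54168, so C = exp(0.54168) = 1.71890.

k = 0.4448, C = 1.7189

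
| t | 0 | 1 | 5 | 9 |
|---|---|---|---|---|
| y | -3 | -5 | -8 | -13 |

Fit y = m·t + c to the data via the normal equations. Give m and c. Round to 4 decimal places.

m = -1.0493, c = -3.3153

Forming XᵀX = [[107, 15]; [15, 4]] and Xᵀy = [-162, -29]ᵀ gives XᵀX·[m, c]ᵀ = Xᵀy.
Determinant 107·4 − 15² = 203.
m = ((-162)·4 − 15·(-29))/203 = -213/203; c = (107·(-29) − 15·(-162))/203 = -673/203.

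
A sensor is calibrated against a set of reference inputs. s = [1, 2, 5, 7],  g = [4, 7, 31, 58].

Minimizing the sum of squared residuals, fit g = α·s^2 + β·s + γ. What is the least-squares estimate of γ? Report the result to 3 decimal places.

γ = 2.822

With design matrix M, MᵀM = [[3043, 477, 79]; [477, 79, 15]; [79, 15, 4]] and Mᵀg = [3649, 579, 100]ᵀ.
Inverting the 3×3 Gram matrix, [α, β, γ]ᵀ = [269/236, -21/236, 333/118]ᵀ.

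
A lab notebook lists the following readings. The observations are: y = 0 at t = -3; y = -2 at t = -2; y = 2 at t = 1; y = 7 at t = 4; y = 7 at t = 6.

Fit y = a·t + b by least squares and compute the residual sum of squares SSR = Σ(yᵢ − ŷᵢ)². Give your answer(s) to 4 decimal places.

SSR = 7.1973

XᵀX·[a, b]ᵀ = Xᵀy reads: 66·a + 6·b = 76;  6·a + 5·b = 14.
(Σt·t = 66, Σt = 6, Σ1 = 5, Σt·y = 76, Σy = 14.)
Eliminating b: 5·(row 1) − 6·(row 2) gives 294·a = 5·76 − 6·14 = 296, so a = 148/147.
Then b = (14 − 6·(148/147))/5 = 78/49.
Residuals: 10/7, -232/147, -88/147, 29/21, -31/49; SSR = 1058/147.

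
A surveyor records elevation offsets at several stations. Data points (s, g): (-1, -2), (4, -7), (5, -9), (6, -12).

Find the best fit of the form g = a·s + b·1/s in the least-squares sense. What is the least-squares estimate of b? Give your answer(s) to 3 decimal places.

AᵀA·[a, b]ᵀ = Aᵀg reads: 78·a + 4·b = -143;  4·a + (4069/3600)·b = -71/20.
(Σs·s = 78, Σs·1/s = 4, Σ1/s·1/s = 4069/3600, Σs·g = -143, Σ1/s·g = -71/20.)
Eliminating b: (4069/3600)·(row 1) − 4·(row 2) gives (43297/600)·a = (4069/3600)·(-143) − 4·(-71/20) = -530747/3600, so a = -530747/259782.
Then b = ((-71/20) − 4·(-530747/259782))/(4069/3600) = 177060/43297.

b = 4.089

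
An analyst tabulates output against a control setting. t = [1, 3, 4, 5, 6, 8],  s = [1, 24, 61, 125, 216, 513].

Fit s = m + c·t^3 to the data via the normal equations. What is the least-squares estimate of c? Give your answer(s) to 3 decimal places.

Compute the Gram sums: Σ1 = 6, Σt^3 = 945, Σt^3·t^3 = 329251.
Moment sums: Σs = 940, Σt^3·s = 329490.
det = 6·329251 − 945² = 1082481.
m = (940·329251 − 945·329490)/1082481 = -1872110/1082481; c = (6·329490 − 945·940)/1082481 = 362880/360827.

c = 1.006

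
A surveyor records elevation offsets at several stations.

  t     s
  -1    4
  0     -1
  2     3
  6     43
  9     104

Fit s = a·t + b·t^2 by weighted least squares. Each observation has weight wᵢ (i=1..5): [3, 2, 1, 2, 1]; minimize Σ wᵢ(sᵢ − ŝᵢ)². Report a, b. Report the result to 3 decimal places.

a = -1.830, b = 1.491

Forming AᵀWA = [[160, 1166]; [1166, 9172]] and AᵀWs = [1446, 11544]ᵀ gives AᵀWA·[a, b]ᵀ = AᵀWs.
Eliminating b: 9172·(row 1) − 1166·(row 2) gives 107964·a = 9172·1446 − 1166·11544 = -197592, so a = -16466/8997.
Then b = (11544 − 1166·(-16466/8997))/9172 = 13417/8997.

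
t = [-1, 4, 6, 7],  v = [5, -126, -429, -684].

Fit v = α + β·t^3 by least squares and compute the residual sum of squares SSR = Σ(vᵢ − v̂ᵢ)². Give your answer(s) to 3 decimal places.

SSR = 0.871

Sums needed: Σ1 = 4, Σt^3 = 622, Σt^3·t^3 = 168402.
Moment sums: Σv = -1234, Σt^3·v = -335345.
Normal equations: [[4, 622]; [622, 168402]]·[α, β]ᵀ = [-1234, -335345]ᵀ.
Eliminating β: 168402·(row 1) − 622·(row 2) gives 286724·α = 168402·(-1234) − 622·(-335345) = 776522, so α = 388261/143362.
Then β = ((-335345) − 622·(388261/143362))/168402 = -143458/71681.
Residuals: 41633/143362, -89249/143362, 83297/143362, -35681/143362; SSR = 62465/71681.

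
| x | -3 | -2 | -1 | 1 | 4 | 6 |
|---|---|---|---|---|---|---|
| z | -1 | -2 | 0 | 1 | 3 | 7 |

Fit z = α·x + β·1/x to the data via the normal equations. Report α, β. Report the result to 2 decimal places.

From the data, Σx·x = 67, Σx·1/x = 6, Σ1/x·1/x = 353/144.
For Mᵀz: Σx·z = 62, Σ1/x·z = 17/4.
MᵀM·[α, β]ᵀ = Mᵀz becomes [[67, 6]; [6, 353/144]]·[α, β]ᵀ = [62, 17/4]ᵀ.
Eliminating β: (353/144)·(row 1) − 6·(row 2) gives (18467/144)·α = (353/144)·62 − 6·(17/4) = 9107/72, so α = 18214/18467.
Then β = ((17/4) − 6·(18214/18467))/(353/144) = -12564/18467.

α = 0.99, β = -0.68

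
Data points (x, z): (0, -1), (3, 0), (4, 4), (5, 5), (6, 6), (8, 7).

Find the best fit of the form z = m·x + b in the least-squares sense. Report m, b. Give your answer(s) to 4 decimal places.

Compute the Gram sums: Σx·x = 150, Σx = 26, Σ1 = 6.
Moment sums: Σx·z = 133, Σz = 21.
Normal equations: [[150, 26]; [26, 6]]·[m, b]ᵀ = [133, 21]ᵀ.
Determinant 150·6 − 26² = 224.
m = (133·6 − 26·21)/224 = 9/8; b = (150·21 − 26·133)/224 = -11/8.

m = 1.1250, b = -1.3750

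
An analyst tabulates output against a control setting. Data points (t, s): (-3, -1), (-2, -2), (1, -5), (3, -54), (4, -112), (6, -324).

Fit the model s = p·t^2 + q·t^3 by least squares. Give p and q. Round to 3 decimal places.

Entries of AᵀA: Σt^2·t^2 = 1731, Σt^2·t^3 = 8769, Σt^3·t^3 = 52275.
And Σt^2·s = -13964, Σt^3·s = -78572.
det = 1731·52275 − 8769² = 13592664.
p = ((-13964)·52275 − 8769·(-78572))/13592664 = -189677/62929; q = (1731·(-78572) − 8769·(-13964))/13592664 = -188303/188787.

p = -3.014, q = -0.997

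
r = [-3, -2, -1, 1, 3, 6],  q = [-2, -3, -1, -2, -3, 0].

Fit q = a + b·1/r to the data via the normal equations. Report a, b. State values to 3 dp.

Forming MᵀM = [[6, -1/3]; [-1/3, 5/2]] and Mᵀq = [-11, 1/6]ᵀ gives MᵀM·[a, b]ᵀ = Mᵀq.
det = 6·(5/2) − (-1/3)² = 134/9.
a = ((-11)·(5/2) − (-1/3)·(1/6))/(134/9) = -247/134; b = (6·(1/6) − (-1/3)·(-11))/(134/9) = -12/67.

a = -1.843, b = -0.179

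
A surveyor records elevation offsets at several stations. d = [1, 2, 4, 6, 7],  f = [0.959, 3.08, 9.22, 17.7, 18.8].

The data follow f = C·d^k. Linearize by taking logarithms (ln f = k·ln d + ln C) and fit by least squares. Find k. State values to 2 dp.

Taking logs, ln f = k·ln d + ln C, so regress ln f on ln d.
AᵀA = [[9.3992, 5.8171]; [5.8171, 5]], rhs = [14.7170, 9.1119]ᵀ  (here Σln d = 5.8171, Σ(ln d)² = 9.3992, Σln f = 9.1119, Σln d·ln f = 14.7170).
Solving (det = 13.1574): k = 1.56415, ln C = 0.00260.

k = 1.56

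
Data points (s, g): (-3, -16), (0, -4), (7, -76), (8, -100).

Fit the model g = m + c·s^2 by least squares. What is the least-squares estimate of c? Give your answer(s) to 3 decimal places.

Setting ∂/∂m … = 0 gives: 4·m + 122·c = -196;  122·m + 6578·c = -10268.
(Σ1 = 4, Σs^2 = 122, Σs^2·s^2 = 6578, Σg = -196, Σs^2·g = -10268.)
Eliminating c: 6578·(row 1) − 122·(row 2) gives 11428·m = 6578·(-196) − 122·(-10268) = -36592, so m = -9148/2857.
Then c = ((-10268) − 122·(-9148/2857))/6578 = -4290/2857.

c = -1.502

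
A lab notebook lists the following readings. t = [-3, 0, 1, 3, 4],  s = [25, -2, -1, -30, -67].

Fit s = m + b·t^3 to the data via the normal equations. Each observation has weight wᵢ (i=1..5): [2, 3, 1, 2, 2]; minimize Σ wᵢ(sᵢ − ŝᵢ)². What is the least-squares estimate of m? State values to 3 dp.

m = -1.989

Normal-equation sums: Σwᵢ·1 = 10, Σwᵢ·t^3 = 129, Σwᵢ·t^3·t^3 = 11109.
Moment sums: Σwᵢ·s = -151, Σwᵢ·t^3·s = -11547.
AᵀWA·[m, b]ᵀ = AᵀWs becomes [[10, 129]; [129, 11109]]·[m, b]ᵀ = [-151, -11547]ᵀ.
Eliminating b: 11109·(row 1) − 129·(row 2) gives 94449·m = 11109·(-151) − 129·(-11547) = -187896, so m = -62632/31483.
Then b = ((-11547) − 129·(-62632/31483))/11109 = -31997/31483.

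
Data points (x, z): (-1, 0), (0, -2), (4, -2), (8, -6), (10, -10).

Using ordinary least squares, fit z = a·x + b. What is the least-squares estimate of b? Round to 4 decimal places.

With design matrix A, AᵀA = [[181, 21]; [21, 5]] and Aᵀz = [-156, -20]ᵀ.
Determinant 181·5 − 21² = 464.
a = ((-156)·5 − 21·(-20))/464 = -45/58; b = (181·(-20) − 21·(-156))/464 = -43/58.

b = -0.7414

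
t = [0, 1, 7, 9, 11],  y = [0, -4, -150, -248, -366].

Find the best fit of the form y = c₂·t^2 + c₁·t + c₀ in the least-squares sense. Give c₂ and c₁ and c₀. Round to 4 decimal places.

Forming MᵀM = [[23604, 2404, 252]; [2404, 252, 28]; [252, 28, 5]] and Mᵀy = [-71728, -7312, -768]ᵀ gives MᵀM·[c₂, c₁, c₀]ᵀ = Mᵀy.
Row-reducing yields c₂ = -1416/481, c₁ = -7604/8177, c₀ = -176/8177.

c₂ = -2.9439, c₁ = -0.9299, c₀ = -0.0215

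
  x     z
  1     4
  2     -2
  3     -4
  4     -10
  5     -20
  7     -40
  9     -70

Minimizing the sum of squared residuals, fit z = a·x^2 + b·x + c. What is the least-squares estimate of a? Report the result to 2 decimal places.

a = -0.89

From the data, Σx^2·x^2 = 9941, Σx^2·x = 1297, Σx^2 = 185, Σx·x = 185, Σx = 31, Σ1 = 7.
For Aᵀz: Σx^2·z = -8330, Σx·z = -1062, Σz = -142.
AᵀA·[a, b, c]ᵀ = Aᵀz becomes [[9941, 1297, 185]; [1297, 185, 31]; [185, 31, 7]]·[a, b, c]ᵀ = [-8330, -1062, -142]ᵀ.
Row-reducing yields a = -20084/22449, b = -2708/22449, c = 29130/7483.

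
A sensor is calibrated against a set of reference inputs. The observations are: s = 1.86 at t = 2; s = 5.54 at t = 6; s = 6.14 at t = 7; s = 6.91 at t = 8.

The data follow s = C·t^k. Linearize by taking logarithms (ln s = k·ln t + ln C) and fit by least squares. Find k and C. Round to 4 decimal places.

With ln sᵢ as the transformed response and ln tᵢ as the regressor:
Σln t = 6.5103, Σ(ln t)² = 11.8015, Σln s = 6.0804, Σln t·ln s = 11.0486.
Equations: 11.8015·k + 6.5103·ln C = 11.0486;  6.5103·k + 4·ln C = 6.0804.
Slope k = (n·Σln t·ln s − Σln t·Σln s)/(n·Σ(ln t)² − (Σln t)²) = (4·11.0486 − 6.5103·6.0804)/4.8225 = 0.95587; ln C = (Σln s − k·Σln t)/n = -0.03565, so C = exp(-0.03565) = 0.96498.

k = 0.9559, C = 0.9650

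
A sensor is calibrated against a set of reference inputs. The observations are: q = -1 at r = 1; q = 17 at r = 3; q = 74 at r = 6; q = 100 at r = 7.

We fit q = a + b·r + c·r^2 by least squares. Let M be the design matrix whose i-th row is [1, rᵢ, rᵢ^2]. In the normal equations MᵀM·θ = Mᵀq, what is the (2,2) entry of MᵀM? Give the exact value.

Row 2 ↔ basis r, column 2 ↔ basis r, so (MᵀM)_{2,2} = Σᵢ (r)·(r) = (1)·(1) + (3)·(3) + (6)·(6) + (7)·(7) = 95.

95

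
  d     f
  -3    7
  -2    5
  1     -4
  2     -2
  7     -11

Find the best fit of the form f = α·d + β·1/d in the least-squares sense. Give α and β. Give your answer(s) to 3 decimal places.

Setting ∂/∂α … = 0 gives: 67·α + 5·β = -116;  5·α + (1439/882)·β = -479/42.
(Σd·d = 67, Σd·1/d = 5, Σ1/d·1/d = 1439/882, Σd·f = -116, Σ1/d·f = -479/42.)
Determinant 67·(1439/882) − 5² = 74363/882.
α = ((-116)·(1439/882) − 5·(-479/42))/(74363/882) = -116629/74363; β = (67·(-479/42) − 5·(-116))/(74363/882) = -162393/74363.

α = -1.568, β = -2.184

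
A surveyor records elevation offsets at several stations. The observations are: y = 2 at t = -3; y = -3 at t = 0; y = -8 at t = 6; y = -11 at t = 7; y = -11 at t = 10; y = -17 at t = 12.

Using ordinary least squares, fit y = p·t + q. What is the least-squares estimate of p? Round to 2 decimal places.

p = -1.13

Forming MᵀM = [[338, 32]; [32, 6]] and Mᵀy = [-445, -48]ᵀ gives MᵀM·[p, q]ᵀ = Mᵀy.
Eliminating q: 6·(row 1) − 32·(row 2) gives 1004·p = 6·(-445) − 32·(-48) = -1134, so p = -567/502.
Then q = ((-48) − 32·(-567/502))/6 = -496/251.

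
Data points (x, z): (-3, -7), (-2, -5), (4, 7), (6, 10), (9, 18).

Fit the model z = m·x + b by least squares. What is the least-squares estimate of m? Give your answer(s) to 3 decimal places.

From the data, Σx·x = 146, Σx = 14, Σ1 = 5.
And Σx·z = 281, Σz = 23.
Δ = 146·5 − 14² = 534.
m = (281·5 − 14·23)/534 = 361/178; b = (146·23 − 14·281)/534 = -96/89.

m = 2.028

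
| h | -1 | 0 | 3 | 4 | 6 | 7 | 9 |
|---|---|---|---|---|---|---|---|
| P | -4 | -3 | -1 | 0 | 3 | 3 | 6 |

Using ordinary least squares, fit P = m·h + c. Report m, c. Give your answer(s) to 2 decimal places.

m = 0.98, c = -3.33

Compute the Gram sums: Σh·h = 192, Σh = 28, Σ1 = 7.
For XᵀP: Σh·P = 94, ΣP = 4.
Normal equations: [[192, 28]; [28, 7]]·[m, c]ᵀ = [94, 4]ᵀ.
Determinant 192·7 − 28² = 560.
m = (94·7 − 28·4)/560 = 39/40; c = (192·4 − 28·94)/560 = -233/70.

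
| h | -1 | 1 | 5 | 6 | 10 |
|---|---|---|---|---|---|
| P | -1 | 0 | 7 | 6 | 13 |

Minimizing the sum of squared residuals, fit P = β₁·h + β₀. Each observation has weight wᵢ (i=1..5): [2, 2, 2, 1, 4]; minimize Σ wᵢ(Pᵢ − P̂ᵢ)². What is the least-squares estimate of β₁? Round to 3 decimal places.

Forming XᵀWX = [[490, 56]; [56, 11]] and XᵀWP = [628, 70]ᵀ gives XᵀWX·[β₁, β₀]ᵀ = XᵀWP.
Δ = 490·11 − 56² = 2254.
β₁ = (628·11 − 56·70)/2254 = 1494/1127; β₀ = (490·70 − 56·628)/2254 = -62/161.

β₁ = 1.326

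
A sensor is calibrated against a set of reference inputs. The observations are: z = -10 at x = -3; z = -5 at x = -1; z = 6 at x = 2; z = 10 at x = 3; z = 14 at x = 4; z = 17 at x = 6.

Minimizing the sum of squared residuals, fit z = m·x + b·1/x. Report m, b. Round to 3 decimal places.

m = 2.971, b = 2.032

Sums needed: Σx·x = 75, Σx·1/x = 6, Σ1/x·1/x = 25/16.
Moment sums: Σx·z = 235, Σ1/x·z = 21.
Eliminating b: (25/16)·(row 1) − 6·(row 2) gives (1299/16)·m = (25/16)·235 − 6·21 = 3859/16, so m = 3859/1299.
Then b = (21 − 6·(3859/1299))/(25/16) = 880/433.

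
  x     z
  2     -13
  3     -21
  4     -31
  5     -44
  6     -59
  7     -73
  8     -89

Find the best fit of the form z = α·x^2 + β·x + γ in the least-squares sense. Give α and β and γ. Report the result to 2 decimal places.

Entries of AᵀA: Σx^2·x^2 = 8771, Σx^2·x = 1295, Σx^2 = 203, Σx·x = 203, Σx = 35, Σ1 = 7.
For Aᵀz: Σx^2·z = -13234, Σx·z = -2010, Σz = -330.
Normal equations: [[8771, 1295, 203]; [1295, 203, 35]; [203, 35, 7]]·[α, β, γ]ᵀ = [-13234, -2010, -330]ᵀ.
Solving the 3×3 system (Gaussian elimination) gives α = -16/21, β = -110/21, γ = 8/7.

α = -0.76, β = -5.24, γ = 1.14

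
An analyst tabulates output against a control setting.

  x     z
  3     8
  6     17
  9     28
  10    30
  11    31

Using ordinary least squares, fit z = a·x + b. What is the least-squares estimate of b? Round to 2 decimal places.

b = -0.86

With design matrix M, MᵀM = [[347, 39]; [39, 5]] and Mᵀz = [1019, 114]ᵀ.
det = 347·5 − 39² = 214.
a = (1019·5 − 39·114)/214 = 649/214; b = (347·114 − 39·1019)/214 = -183/214.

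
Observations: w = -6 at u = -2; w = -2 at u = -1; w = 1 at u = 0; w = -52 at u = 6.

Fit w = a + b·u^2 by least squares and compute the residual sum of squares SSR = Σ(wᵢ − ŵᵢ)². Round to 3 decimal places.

Sums needed: Σ1 = 4, Σu^2 = 41, Σu^2·u^2 = 1313.
For Aᵀw: Σw = -59, Σu^2·w = -1898.
So AᵀA·[a, b]ᵀ = Aᵀw: [[4, 41]; [41, 1313]]·[a, b]ᵀ = [-59, -1898]ᵀ.
Determinant 4·1313 − 41² = 3571.
a = ((-59)·1313 − 41·(-1898))/3571 = 351/3571; b = (4·(-1898) − 41·(-59))/3571 = -5173/3571.
Residuals: -1085/3571, -2320/3571, 3220/3571, 185/3571; SSR = 4750/3571.

SSR = 1.330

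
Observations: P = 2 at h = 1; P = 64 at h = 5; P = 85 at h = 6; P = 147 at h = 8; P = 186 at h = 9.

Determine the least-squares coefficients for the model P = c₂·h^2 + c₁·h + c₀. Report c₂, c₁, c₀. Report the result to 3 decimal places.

c₂ = 1.983, c₁ = 3.004, c₀ = -2.714

With design matrix A, AᵀA = [[12579, 1583, 207]; [1583, 207, 29]; [207, 29, 5]] and AᵀP = [29136, 3682, 484]ᵀ.
Row-reducing yields c₂ = 23118/11659, c₁ = 35025/11659, c₀ = -31639/11659.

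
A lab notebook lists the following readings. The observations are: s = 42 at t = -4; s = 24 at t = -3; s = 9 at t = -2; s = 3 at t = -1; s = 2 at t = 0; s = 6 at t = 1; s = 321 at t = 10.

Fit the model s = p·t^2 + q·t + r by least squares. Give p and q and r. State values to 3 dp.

Forming MᵀM = [[10355, 901, 131]; [901, 131, 1]; [131, 1, 7]] and Mᵀs = [33033, 2955, 407]ᵀ gives MᵀM·[p, q, r]ᵀ = Mᵀs.
Solving the 3×3 system (Gaussian elimination) gives p = 224597/74606, q = 137281/74606, r = 57511/37303.

p = 3.010, q = 1.840, r = 1.542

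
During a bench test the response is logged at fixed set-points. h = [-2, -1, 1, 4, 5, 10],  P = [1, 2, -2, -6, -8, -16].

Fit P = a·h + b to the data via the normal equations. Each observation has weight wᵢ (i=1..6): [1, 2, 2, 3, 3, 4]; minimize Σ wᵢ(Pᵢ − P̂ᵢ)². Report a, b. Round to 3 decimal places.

Entries of XᵀWX: Σwᵢ·h·h = 531, Σwᵢ·h = 65, Σwᵢ·1 = 15.
Right-hand side: Σwᵢ·h·P = -842, Σwᵢ·P = -105.
So XᵀWX·[a, b]ᵀ = XᵀWP: [[531, 65]; [65, 15]]·[a, b]ᵀ = [-842, -105]ᵀ.
det = 531·15 − 65² = 3740.
a = ((-842)·15 − 65·(-105))/3740 = -1161/748; b = (531·(-105) − 65·(-842))/3740 = -205/748.

a = -1.552, b = -0.274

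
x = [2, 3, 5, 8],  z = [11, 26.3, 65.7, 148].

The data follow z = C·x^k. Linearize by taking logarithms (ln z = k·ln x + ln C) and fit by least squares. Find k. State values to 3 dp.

Let Y = ln z. Fitting Y = k·ln x + ln C by least squares:
XᵀX = [[8.6018, 5.4806]; [5.4806, 4]], rhs = [22.3812, 14.8498]ᵀ  (here Σln x = 5.4806, Σ(ln x)² = 8.6018, Σln z = 14.8498, Σln x·ln z = 22.3812).
Solving (det = 4.3697): k = 1.86246, ln C = 1.16058.

k = 1.862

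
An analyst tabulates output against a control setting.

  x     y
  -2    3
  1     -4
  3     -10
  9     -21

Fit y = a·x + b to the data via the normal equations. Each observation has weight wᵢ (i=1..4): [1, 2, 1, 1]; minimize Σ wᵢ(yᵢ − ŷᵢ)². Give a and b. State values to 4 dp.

Sums needed: Σwᵢ·x·x = 96, Σwᵢ·x = 12, Σwᵢ·1 = 5.
And Σwᵢ·x·y = -233, Σwᵢ·y = -36.
MᵀWM·[a, b]ᵀ = MᵀWy becomes [[96, 12]; [12, 5]]·[a, b]ᵀ = [-233, -36]ᵀ.
Δ = 96·5 − 12² = 336.
a = ((-233)·5 − 12·(-36))/336 = -733/336; b = (96·(-36) − 12·(-233))/336 = -55/28.

a = -2.1815, b = -1.9643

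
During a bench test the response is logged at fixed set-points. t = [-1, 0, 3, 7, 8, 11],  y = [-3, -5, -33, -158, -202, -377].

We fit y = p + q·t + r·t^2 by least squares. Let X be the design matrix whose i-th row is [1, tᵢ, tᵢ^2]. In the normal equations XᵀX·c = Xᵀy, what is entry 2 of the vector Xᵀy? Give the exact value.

-6965

Entry 2 ↔ basis t, so (Xᵀy)_{2} = Σᵢ (t)·yᵢ = (-1)·(-3) + (0)·(-5) + (3)·(-33) + (7)·(-158) + (8)·(-202) + (11)·(-377) = -6965.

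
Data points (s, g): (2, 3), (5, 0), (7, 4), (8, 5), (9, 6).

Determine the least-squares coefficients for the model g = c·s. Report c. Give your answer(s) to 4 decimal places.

c = 0.5740

Entries of MᵀM: Σs·s = 223.
For Mᵀg: Σs·g = 128.
Normal equations: [[223]]·[c]ᵀ = [128]ᵀ.
c = 128/223 = 0.573991.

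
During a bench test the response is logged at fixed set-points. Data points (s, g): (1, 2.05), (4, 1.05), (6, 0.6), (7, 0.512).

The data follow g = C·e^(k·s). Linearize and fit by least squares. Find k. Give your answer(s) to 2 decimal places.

Let Y = ln g. Fitting Y = k·s + ln C by least squares:
XᵀX = [[102.0000, 18.0000]; [18.0000, 4]], rhs = [-6.8380, -0.4136]ᵀ  (here Σs = 18.0000, Σ(s)² = 102.0000, Σln g = -0.4136, Σs·ln g = -6.8380).
Δ = 102.0000·4 − (18.0000)² = 84.0000; k = (-6.8380·4 − 18.0000·-0.4136)/84.0000 = -0.23698, ln C = (102.0000·-0.4136 − 18.0000·-6.8380)/84.0000 = 0.96302.

k = -0.24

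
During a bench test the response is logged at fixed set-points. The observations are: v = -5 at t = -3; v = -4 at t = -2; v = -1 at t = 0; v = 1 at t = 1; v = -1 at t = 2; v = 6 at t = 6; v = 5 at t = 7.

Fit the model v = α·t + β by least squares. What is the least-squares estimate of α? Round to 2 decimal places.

Forming XᵀX = [[103, 11]; [11, 7]] and Xᵀv = [93, 1]ᵀ gives XᵀX·[α, β]ᵀ = Xᵀv.
Determinant 103·7 − 11² = 600.
α = (93·7 − 11·1)/600 = 16/15; β = (103·1 − 11·93)/600 = -23/15.

α = 1.07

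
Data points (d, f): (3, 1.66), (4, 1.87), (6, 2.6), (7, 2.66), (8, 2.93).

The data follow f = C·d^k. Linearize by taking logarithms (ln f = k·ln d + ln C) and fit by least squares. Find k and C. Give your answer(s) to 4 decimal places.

Linearized form: ln f = k·ln d + ln C. From the 5 transformed points,
Sums: Σln d = 8.3020, Σ(ln d)² = 14.4498, Σln f = 4.1416, Σln d·ln f = 7.2757.
Normal system: [[14.4498, 8.3020]; [8.3020, 5]]·[k, ln C]ᵀ = [7.2757, 4.1416]ᵀ.
Slope k = (n·Σln d·ln f − Σln d·Σln f)/(n·Σ(ln d)² − (Σln d)²) = (5·7.2757 − 8.3020·4.1416)/3.3255 = 0.59990; ln C = (Σln f − k·Σln d)/n = -0.16775, so C = exp(-0.16775) = 0.84556.

k = 0.5999, C = 0.8456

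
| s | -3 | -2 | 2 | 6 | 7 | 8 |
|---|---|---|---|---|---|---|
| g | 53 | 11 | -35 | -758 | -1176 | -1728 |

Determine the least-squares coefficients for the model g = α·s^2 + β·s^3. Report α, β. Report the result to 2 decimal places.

α = -3.11, β = -2.99

Compute the Gram sums: Σs^2·s^2 = 7906, Σs^2·s^3 = 57108, Σs^3·s^3 = 427306.
For Xᵀg: Σs^2·g = -195123, Σs^3·g = -1453631.
Normal equations: [[7906, 57108]; [57108, 427306]]·[α, β]ᵀ = [-195123, -1453631]ᵀ.
Δ = 7906·427306 − 57108² = 116957572.
α = ((-195123)·427306 − 57108·(-1453631))/116957572 = -181634745/58478786; β = (7906·(-1453631) − 57108·(-195123))/116957572 = -174661201/58478786.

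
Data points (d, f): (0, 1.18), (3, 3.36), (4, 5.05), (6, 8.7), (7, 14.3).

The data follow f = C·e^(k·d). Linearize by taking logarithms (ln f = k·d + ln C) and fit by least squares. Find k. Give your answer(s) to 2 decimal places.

Linearized form: ln f = k·d + ln C. From the 5 transformed points,
XᵀX = [[110.0000, 20.0000]; [20.0000, 5]], rhs = [41.7151, 7.8204]ᵀ  (here Σd = 20.0000, Σ(d)² = 110.0000, Σln f = 7.8204, Σd·ln f = 41.7151).
Δ = 110.0000·5 − (20.0000)² = 150.0000; k = (41.7151·5 − 20.0000·7.8204)/150.0000 = 0.34778, ln C = (110.0000·7.8204 − 20.0000·41.7151)/150.0000 = 0.17296.

k = 0.35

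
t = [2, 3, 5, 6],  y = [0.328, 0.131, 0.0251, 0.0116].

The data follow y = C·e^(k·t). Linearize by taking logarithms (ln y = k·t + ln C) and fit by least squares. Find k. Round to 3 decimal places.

Linearized form: ln y = k·t + ln C. From the 4 transformed points,
Σt = 16.0000, Σ(t)² = 74.0000, Σln y = -11.2889, Σt·ln y = -53.4921.
Equations: 74.0000·k + 16.0000·ln C = -53.4921;  16.0000·k + 4·ln C = -11.2889.
Solving (det = 40.0000): k = -0.83363, ln C = 0.51230.

k = -0.834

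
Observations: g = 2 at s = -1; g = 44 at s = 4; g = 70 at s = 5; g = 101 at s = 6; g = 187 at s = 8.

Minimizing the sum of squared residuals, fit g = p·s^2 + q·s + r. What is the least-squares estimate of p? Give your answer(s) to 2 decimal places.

p = 3.07

AᵀA·[p, q, r]ᵀ = Aᵀg reads: 6274·p + 916·q + 142·r = 18060;  916·p + 142·q + 22·r = 2626;  142·p + 22·q + 5·r = 404.
(Σs^2·s^2 = 6274, Σs^2·s = 916, Σs^2 = 142, Σs·s = 142, Σs = 22, Σ1 = 5, Σs^2·g = 18060, Σs·g = 2626, Σg = 404.)
Row-reducing yields p = 63314/20631, q = -1589/1587, r = -13414/6877.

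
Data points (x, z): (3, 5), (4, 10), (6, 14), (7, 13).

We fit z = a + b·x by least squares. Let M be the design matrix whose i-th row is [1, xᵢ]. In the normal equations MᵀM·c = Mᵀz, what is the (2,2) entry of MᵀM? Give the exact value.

110

Row 2 ↔ basis x, column 2 ↔ basis x, so (MᵀM)_{2,2} = Σᵢ (x)·(x) = (3)·(3) + (4)·(4) + (6)·(6) + (7)·(7) = 110.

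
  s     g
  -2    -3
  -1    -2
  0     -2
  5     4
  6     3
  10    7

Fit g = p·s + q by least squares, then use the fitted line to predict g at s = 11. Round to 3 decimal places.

ĝ = 7.952

Setting ∂/∂p … = 0 gives: 166·p + 18·q = 116;  18·p + 6·q = 7.
Determinant 166·6 − 18² = 672.
p = (116·6 − 18·7)/672 = 95/112; q = (166·7 − 18·116)/672 = -463/336.
At s = 11: ĝ = (95/112)·(11) + (-463/336)·(1) = 167/21.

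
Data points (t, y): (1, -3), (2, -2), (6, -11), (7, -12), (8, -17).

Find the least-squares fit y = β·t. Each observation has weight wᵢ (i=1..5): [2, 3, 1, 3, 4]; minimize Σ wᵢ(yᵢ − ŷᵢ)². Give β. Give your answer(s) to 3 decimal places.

With design matrix M, MᵀWM = [[453]] and MᵀWy = [-880]ᵀ.
Hence β = -880 / 453 ≈ -1.9426.

β = -1.943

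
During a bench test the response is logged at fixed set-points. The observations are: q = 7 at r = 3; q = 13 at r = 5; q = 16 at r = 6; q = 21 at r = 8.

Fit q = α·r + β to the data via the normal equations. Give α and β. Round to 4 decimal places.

The normal system XᵀX·[α, β]ᵀ = Xᵀq is [[134, 22]; [22, 4]]·[α, β]ᵀ = [350, 57]ᵀ.
det = 134·4 − 22² = 52.
α = (350·4 − 22·57)/52 = 73/26; β = (134·57 − 22·350)/52 = -31/26.

α = 2.8077, β = -1.1923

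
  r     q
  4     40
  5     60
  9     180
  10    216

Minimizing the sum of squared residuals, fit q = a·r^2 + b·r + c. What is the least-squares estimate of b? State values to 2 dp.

b = 7.14

The normal system XᵀX·[a, b, c]ᵀ = Xᵀq is [[17442, 1918, 222]; [1918, 222, 28]; [222, 28, 4]]·[a, b, c]ᵀ = [38320, 4240, 496]ᵀ.
Inverting the 3×3 Gram matrix, [a, b, c]ᵀ = [8/5, 464/65, -192/13]ᵀ.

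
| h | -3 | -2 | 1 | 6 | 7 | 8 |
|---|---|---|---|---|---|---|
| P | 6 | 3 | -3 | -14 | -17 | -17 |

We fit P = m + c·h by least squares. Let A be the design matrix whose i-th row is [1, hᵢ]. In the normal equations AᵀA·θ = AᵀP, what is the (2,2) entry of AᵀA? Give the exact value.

163

Row 2 ↔ basis h, column 2 ↔ basis h, so (AᵀA)_{2,2} = Σᵢ (h)·(h) = (-3)·(-3) + (-2)·(-2) + (1)·(1) + (6)·(6) + (7)·(7) + (8)·(8) = 163.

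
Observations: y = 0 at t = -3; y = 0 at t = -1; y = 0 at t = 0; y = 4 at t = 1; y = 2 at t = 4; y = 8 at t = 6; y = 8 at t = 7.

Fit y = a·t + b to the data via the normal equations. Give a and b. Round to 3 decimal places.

Compute the Gram sums: Σt·t = 112, Σt = 14, Σ1 = 7.
And Σt·y = 116, Σy = 22.
Normal equations: [[112, 14]; [14, 7]]·[a, b]ᵀ = [116, 22]ᵀ.
det = 112·7 − 14² = 588.
a = (116·7 − 14·22)/588 = 6/7; b = (112·22 − 14·116)/588 = 10/7.

a = 0.857, b = 1.429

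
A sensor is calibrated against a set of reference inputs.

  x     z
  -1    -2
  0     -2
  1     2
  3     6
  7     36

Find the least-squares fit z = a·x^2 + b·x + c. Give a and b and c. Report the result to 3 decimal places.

With design matrix A, AᵀA = [[2484, 370, 60]; [370, 60, 10]; [60, 10, 5]] and Aᵀz = [1818, 274, 40]ᵀ.
Row-reducing yields a = 251/403, b = 1929/2015, c = -2798/2015.

a = 0.623, b = 0.957, c = -1.389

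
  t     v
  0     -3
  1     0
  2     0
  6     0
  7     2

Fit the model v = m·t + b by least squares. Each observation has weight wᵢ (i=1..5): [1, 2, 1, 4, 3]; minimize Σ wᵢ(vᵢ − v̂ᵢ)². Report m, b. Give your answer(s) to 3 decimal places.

Entries of XᵀWX: Σwᵢ·t·t = 297, Σwᵢ·t = 49, Σwᵢ·1 = 11.
And Σwᵢ·t·v = 42, Σwᵢ·v = 3.
XᵀWX·[m, b]ᵀ = XᵀWv becomes [[297, 49]; [49, 11]]·[m, b]ᵀ = [42, 3]ᵀ.
Eliminating b: 11·(row 1) − 49·(row 2) gives 866·m = 11·42 − 49·3 = 315, so m = 315/866.
Then b = (3 − 49·(315/866))/11 = -1167/866.

m = 0.364, b = -1.348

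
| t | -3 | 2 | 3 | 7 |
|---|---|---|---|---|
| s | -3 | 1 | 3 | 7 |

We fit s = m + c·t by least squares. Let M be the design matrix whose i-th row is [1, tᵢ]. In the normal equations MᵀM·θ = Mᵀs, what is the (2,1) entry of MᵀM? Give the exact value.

9

Row 2 ↔ basis t, column 1 ↔ basis 1, so (MᵀM)_{2,1} = Σᵢ t = (-3)·(1) + (2)·(1) + (3)·(1) + (7)·(1) = 9.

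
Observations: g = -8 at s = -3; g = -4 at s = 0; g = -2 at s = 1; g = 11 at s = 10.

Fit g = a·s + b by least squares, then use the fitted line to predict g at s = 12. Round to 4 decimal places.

Setting ∂/∂a … = 0 gives: 110·a + 8·b = 132;  8·a + 4·b = -3.
(Σs·s = 110, Σs = 8, Σ1 = 4, Σs·g = 132, Σg = -3.)
Determinant 110·4 − 8² = 376.
a = (132·4 − 8·(-3))/376 = 69/47; b = (110·(-3) − 8·132)/376 = -693/188.
At s = 12: ĝ = (69/47)·(12) + (-693/188)·(1) = 2619/188.

ĝ = 13.9309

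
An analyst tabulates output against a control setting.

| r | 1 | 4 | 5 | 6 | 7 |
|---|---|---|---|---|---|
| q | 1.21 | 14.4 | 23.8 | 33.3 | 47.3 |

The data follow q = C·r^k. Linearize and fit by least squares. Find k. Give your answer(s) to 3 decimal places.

With ln qᵢ as the transformed response and ln rᵢ as the regressor:
XᵀX = [[11.5091, 6.7334]; [6.7334, 5]], rhs = [22.5845, 13.3896]ᵀ  (here Σln r = 6.7334, Σ(ln r)² = 11.5091, Σln q = 13.3896, Σln r·ln q = 22.5845).
Solving (det = 12.2067): k = 1.86497, ln C = 0.16641.

k = 1.865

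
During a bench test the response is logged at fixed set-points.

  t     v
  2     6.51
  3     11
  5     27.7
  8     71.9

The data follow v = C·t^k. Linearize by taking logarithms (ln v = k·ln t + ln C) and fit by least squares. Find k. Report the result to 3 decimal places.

k = 1.746

Linearized form: ln v = k·ln t + ln C. From the 4 transformed points,
Σln t = 5.4806, Σ(ln t)² = 8.6018, Σln v = 11.8679, Σln t·ln v = 18.1687.
Equations: 8.6018·k + 5.4806·ln C = 18.1687;  5.4806·k + 4·ln C = 11.8679.
Δ = 8.6018·4 − (5.4806)² = 4.3697; k = (18.1687·4 − 5.4806·11.8679)/4.3697 = 1.74631, ln C = (8.6018·11.8679 − 5.4806·18.1687)/4.3697 = 0.57426.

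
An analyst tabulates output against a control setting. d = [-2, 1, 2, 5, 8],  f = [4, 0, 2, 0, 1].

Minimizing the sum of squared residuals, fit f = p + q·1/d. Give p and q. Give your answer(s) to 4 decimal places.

The normal equations are: 5·p + (53/40)·q = 7;  (53/40)·p + (2489/1600)·q = -7/8.
(Σ1 = 5, Σ1/d = 53/40, Σ1/d·1/d = 2489/1600, Σf = 7, Σ1/d·f = -7/8.)
Determinant 5·(2489/1600) − (53/40)² = 2409/400.
p = (7·(2489/1600) − (53/40)·(-7/8))/(2409/400) = 3213/1606; q = (5·(-7/8) − (53/40)·7)/(2409/400) = -1820/803.

p = 2.0006, q = -2.2665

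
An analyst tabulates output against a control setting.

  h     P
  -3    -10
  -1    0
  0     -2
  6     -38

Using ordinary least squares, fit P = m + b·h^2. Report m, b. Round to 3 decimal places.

Entries of XᵀX: Σ1 = 4, Σh^2 = 46, Σh^2·h^2 = 1378.
And ΣP = -50, Σh^2·P = -1458.
XᵀX·[m, b]ᵀ = XᵀP becomes [[4, 46]; [46, 1378]]·[m, b]ᵀ = [-50, -1458]ᵀ.
Determinant 4·1378 − 46² = 3396.
m = ((-50)·1378 − 46·(-1458))/3396 = -458/849; b = (4·(-1458) − 46·(-50))/3396 = -883/849.

m = -0.539, b = -1.040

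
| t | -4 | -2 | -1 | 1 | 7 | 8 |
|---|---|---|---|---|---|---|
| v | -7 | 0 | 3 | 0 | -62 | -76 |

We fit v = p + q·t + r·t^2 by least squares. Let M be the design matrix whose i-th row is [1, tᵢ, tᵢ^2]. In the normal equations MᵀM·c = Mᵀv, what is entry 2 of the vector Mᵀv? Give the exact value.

-1017

Entry 2 ↔ basis t, so (Mᵀv)_{2} = Σᵢ (t)·vᵢ = (-4)·(-7) + (-2)·(0) + (-1)·(3) + (1)·(0) + (7)·(-62) + (8)·(-76) = -1017.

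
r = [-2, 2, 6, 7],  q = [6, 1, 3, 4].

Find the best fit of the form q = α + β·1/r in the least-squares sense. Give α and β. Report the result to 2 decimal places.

α = 3.87, β = -4.79

Setting ∂/∂α … = 0 gives: 4·α + (13/42)·β = 14;  (13/42)·α + (967/1764)·β = -10/7.
Eliminating β: (967/1764)·(row 1) − (13/42)·(row 2) gives (411/196)·α = (967/1764)·14 − (13/42)·(-10/7) = 7159/882, so α = 14318/3699.
Then β = ((-10/7) − (13/42)·(14318/3699))/(967/1764) = -5908/1233.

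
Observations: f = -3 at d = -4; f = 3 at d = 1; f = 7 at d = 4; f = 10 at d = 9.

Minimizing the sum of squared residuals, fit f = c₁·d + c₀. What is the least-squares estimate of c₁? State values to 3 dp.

c₁ = 1.017

With design matrix A, AᵀA = [[114, 10]; [10, 4]] and Aᵀf = [133, 17]ᵀ.
Eliminating c₀: 4·(row 1) − 10·(row 2) gives 356·c₁ = 4·133 − 10·17 = 362, so c₁ = 181/178.
Then c₀ = (17 − 10·(181/178))/4 = 152/89.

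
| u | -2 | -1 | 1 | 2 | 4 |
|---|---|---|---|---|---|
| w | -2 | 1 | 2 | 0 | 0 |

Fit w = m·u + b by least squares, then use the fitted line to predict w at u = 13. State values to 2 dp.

Normal-equation sums: Σu·u = 26, Σu = 4, Σ1 = 5.
For Xᵀw: Σu·w = 5, Σw = 1.
det = 26·5 − 4² = 114.
m = (5·5 − 4·1)/114 = 7/38; b = (26·1 − 4·5)/114 = 1/19.
At u = 13: ŵ = (7/38)·(13) + (1/19)·(1) = 93/38.

ŵ = 2.45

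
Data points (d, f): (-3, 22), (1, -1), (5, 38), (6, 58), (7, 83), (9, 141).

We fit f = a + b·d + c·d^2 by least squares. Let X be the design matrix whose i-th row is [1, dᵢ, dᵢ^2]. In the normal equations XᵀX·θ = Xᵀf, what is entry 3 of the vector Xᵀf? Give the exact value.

18723

Entry 3 ↔ basis d^2, so (Xᵀf)_{3} = Σᵢ (d^2)·fᵢ = (9)·(22) + (1)·(-1) + (25)·(38) + (36)·(58) + (49)·(83) + (81)·(141) = 18723.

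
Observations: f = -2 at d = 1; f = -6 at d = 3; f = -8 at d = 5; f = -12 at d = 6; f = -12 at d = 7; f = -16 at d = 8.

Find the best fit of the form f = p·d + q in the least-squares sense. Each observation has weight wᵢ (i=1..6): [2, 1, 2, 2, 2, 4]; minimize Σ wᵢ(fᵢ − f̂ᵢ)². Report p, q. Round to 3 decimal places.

p = -1.960, q = 0.391

Normal-equation sums: Σwᵢ·d·d = 487, Σwᵢ·d = 73, Σwᵢ·1 = 13.
And Σwᵢ·d·f = -926, Σwᵢ·f = -138.
Normal equations: [[487, 73]; [73, 13]]·[p, q]ᵀ = [-926, -138]ᵀ.
Determinant 487·13 − 73² = 1002.
p = ((-926)·13 − 73·(-138))/1002 = -982/501; q = (487·(-138) − 73·(-926))/1002 = 196/501.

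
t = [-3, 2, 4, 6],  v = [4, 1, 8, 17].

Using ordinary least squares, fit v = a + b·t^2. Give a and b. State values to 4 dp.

Normal-equation sums: Σ1 = 4, Σt^2 = 65, Σt^2·t^2 = 1649.
For Xᵀv: Σv = 30, Σt^2·v = 780.
So XᵀX·[a, b]ᵀ = Xᵀv: [[4, 65]; [65, 1649]]·[a, b]ᵀ = [30, 780]ᵀ.
Determinant 4·1649 − 65² = 2371.
a = (30·1649 − 65·780)/2371 = -1230/2371; b = (4·780 − 65·30)/2371 = 1170/2371.

a = -0.5188, b = 0.4935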